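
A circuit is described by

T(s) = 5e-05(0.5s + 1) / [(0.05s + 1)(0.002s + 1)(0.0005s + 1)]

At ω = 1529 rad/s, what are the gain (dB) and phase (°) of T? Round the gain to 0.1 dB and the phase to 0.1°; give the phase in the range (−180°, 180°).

-78.2 dB, -108.6°

At ω = 1529 rad/s:
zero (1 + j1529·0.5) = 1 + j764.5 → |·| ≈ 764.5, ∠ ≈ 89.93°
pole (1 + j1529·0.05) = 1 + j76.45 → |·| ≈ 76.457, ∠ ≈ 89.25°
pole (1 + j1529·0.002) = 1 + j3.058 → |·| ≈ 3.2174, ∠ ≈ 71.89°
pole (1 + j1529·0.0005) = 1 + j0.7645 → |·| ≈ 1.2588, ∠ ≈ 37.40°
|T| = 5e-05 · 764.5 / (76.457 · 3.2174 · 1.2588) ≈ 0.00012344
Gain = 20 log₁₀(0.00012344) ≈ -78.17 dB
∠T = (89.93°) − (89.25° + 71.89° + 37.40°) = -108.61°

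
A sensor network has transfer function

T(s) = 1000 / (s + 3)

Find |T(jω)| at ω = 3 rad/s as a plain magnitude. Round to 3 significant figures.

236

Substitute s = j3:
Numerator: 1000 = 1000 + j0
Denominator: (j3) + 3 = 3 + j3
|N| = √(1000² + 0²) ≈ 1000, ∠N ≈ 0.00°
|D| = √(3² + 3²) ≈ 4.2426, ∠D ≈ 45.00°
|T| = 1000 / 4.2426 ≈ 235.7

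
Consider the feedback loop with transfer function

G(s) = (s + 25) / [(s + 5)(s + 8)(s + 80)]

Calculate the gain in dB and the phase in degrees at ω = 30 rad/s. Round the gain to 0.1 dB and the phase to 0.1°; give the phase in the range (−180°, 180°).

-66.3 dB, -126.0°

At s = jω = j30:
zero (s+25): 25 + j30 → |·| = √(25²+30²) = √1525 ≈ 39.051, ∠ = arctan(30/25) ≈ 50.19°
pole (s+5): 5 + j30 → |·| = √(5²+30²) = √925 ≈ 30.414, ∠ = arctan(30/5) ≈ 80.54°
pole (s+8): 8 + j30 → |·| = √(8²+30²) = √964 ≈ 31.048, ∠ = arctan(30/8) ≈ 75.07°
pole (s+80): 80 + j30 → |·| = √(80²+30²) = √7300 ≈ 85.44, ∠ = arctan(30/80) ≈ 20.56°
|G| = 1 · 39.051 / 80680 ≈ 0.00048402
Gain = 20 log₁₀(0.00048402) ≈ -66.30 dB
∠G = 50.19° − 176.17° = -125.98°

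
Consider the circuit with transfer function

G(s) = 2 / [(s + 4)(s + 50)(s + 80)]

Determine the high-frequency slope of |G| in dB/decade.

Each pole contributes −20 dB/decade at high frequency; each zero contributes +20 dB/decade.
Net: 0 zero(s) − 3 pole(s) → -60 dB/decade.

-60 dB/decade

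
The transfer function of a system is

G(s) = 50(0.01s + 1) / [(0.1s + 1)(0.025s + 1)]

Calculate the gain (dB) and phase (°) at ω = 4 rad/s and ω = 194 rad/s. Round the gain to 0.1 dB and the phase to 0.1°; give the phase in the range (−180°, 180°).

At ω = 4 rad/s:
zero (1 + j4·0.01) = 1 + j0.04 → |·| ≈ 1.0008, ∠ ≈ 2.29°
pole (1 + j4·0.1) = 1 + j0.4 → |·| ≈ 1.077, ∠ ≈ 21.80°
pole (1 + j4·0.025) = 1 + j0.1 → |·| ≈ 1.005, ∠ ≈ 5.71°
|G| = 50 · 1.0008 / (1.077 · 1.005) ≈ 46.231
Gain = 20 log₁₀(46.231) ≈ 33.30 dB
∠G = (2.29°) − (21.80° + 5.71°) = -25.22°

At ω = 194 rad/s:
zero (1 + j194·0.01) = 1 + j1.94 → |·| ≈ 2.1826, ∠ ≈ 62.73°
pole (1 + j194·0.1) = 1 + j19.4 → |·| ≈ 19.426, ∠ ≈ 87.05°
pole (1 + j194·0.025) = 1 + j4.85 → |·| ≈ 4.952, ∠ ≈ 78.35°
|G| = 50 · 2.1826 / (19.426 · 4.952) ≈ 1.1344
Gain = 20 log₁₀(1.1344) ≈ 1.10 dB
∠G = (62.73°) − (87.05° + 78.35°) = -102.67°

ω = 4: 33.3 dB, -25.2°; ω = 194: 1.1 dB, -102.7°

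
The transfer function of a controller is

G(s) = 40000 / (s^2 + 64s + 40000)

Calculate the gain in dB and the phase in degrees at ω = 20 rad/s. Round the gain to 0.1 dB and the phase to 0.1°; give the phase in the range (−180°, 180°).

At s = jω = j20:
quadratic: (j20)² + 64·j20 + 40000 = 39600 + j1280 → |·| ≈ 39621, ∠ ≈ 1.85°
|G| = 40000 / 39621 ≈ 1.0096
Gain = 20 log₁₀(1.0096) ≈ 0.08 dB
∠G = 0.00° − 1.85° = -1.85°

0.1 dB, -1.9°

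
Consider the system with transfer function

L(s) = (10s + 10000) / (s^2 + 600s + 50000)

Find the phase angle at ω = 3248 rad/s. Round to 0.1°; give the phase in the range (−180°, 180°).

Substitute s = j3248:
Numerator: 10(j3248) + 10000 = 10000 + j32480
Denominator: (j3248)^2 + 600(j3248) + 50000 = -10499504 + j1948800
|N| = √(10000² + 32480²) ≈ 33985, ∠N ≈ 72.89°
|D| = √(10499504² + 1948800²) ≈ 1.0679e+07, ∠D ≈ 169.49°
∠L = 72.89° − 169.49° = -96.60°

-96.6°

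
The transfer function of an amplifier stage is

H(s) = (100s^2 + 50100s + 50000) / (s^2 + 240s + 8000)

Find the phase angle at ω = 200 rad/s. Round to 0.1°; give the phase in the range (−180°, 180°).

-12.2°

Substitute s = j200:
Numerator: 100(j200)^2 + 50100(j200) + 50000 = -3950000 + j10020000
Denominator: (j200)^2 + 240(j200) + 8000 = -32000 + j48000
|N| = √(3950000² + 10020000²) ≈ 1.077e+07, ∠N ≈ 111.51°
|D| = √(32000² + 48000²) ≈ 57689, ∠D ≈ 123.69°
∠H = 111.51° − 123.69° = -12.18°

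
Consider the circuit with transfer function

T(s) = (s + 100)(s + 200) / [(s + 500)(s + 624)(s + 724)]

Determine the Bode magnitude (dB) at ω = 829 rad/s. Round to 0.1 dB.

-63.8 dB

At s = jω = j829:
zero (s+100): 100 + j829 → |·| = √(100²+829²) = √697241 ≈ 835.01, ∠ = arctan(829/100) ≈ 83.12°
zero (s+200): 200 + j829 → |·| = √(200²+829²) = √727241 ≈ 852.78, ∠ = arctan(829/200) ≈ 76.44°
pole (s+500): 500 + j829 → |·| = √(500²+829²) = √937241 ≈ 968.11, ∠ = arctan(829/500) ≈ 58.90°
pole (s+624): 624 + j829 → |·| = √(624²+829²) = √1076617 ≈ 1037.6, ∠ = arctan(829/624) ≈ 53.03°
pole (s+724): 724 + j829 → |·| = √(724²+829²) = √1211417 ≈ 1100.6, ∠ = arctan(829/724) ≈ 48.87°
|T| = 1 · 7.1208e+05 / 1.1056e+09 ≈ 0.00064407
Gain = 20 log₁₀(0.00064407) ≈ -63.82 dB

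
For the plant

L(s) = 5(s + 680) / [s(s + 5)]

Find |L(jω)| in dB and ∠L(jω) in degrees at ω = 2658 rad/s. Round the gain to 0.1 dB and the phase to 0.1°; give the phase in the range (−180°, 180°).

At s = jω = j2658:
zero (s+680): 680 + j2658 → |·| = √(680²+2658²) = √7527364 ≈ 2743.6, ∠ = arctan(2658/680) ≈ 75.65°
pole (s+5): 5 + j2658 → |·| = √(5²+2658²) = √7064989 ≈ 2658, ∠ = arctan(2658/5) ≈ 89.89°
pole at origin: |s| = 2658, ∠ = 90.00° (in denominator)
|L| = 5 · 2743.6 / 7.065e+06 ≈ 0.0019417
Gain = 20 log₁₀(0.0019417) ≈ -54.24 dB
∠L = 75.65° − 179.89° = -104.24°

-54.2 dB, -104.2°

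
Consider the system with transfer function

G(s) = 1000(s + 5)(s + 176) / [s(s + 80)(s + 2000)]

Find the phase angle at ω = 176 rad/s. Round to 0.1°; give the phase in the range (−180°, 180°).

At s = jω = j176:
zero (s+5): 5 + j176 → |·| = √(5²+176²) = √31001 ≈ 176.07, ∠ = arctan(176/5) ≈ 88.37°
zero (s+176): 176 + j176 → |·| = √(176²+176²) = √61952 ≈ 248.9, ∠ = arctan(176/176) ≈ 45.00°
pole (s+80): 80 + j176 → |·| = √(80²+176²) = √37376 ≈ 193.33, ∠ = arctan(176/80) ≈ 65.56°
pole (s+2000): 2000 + j176 → |·| = √(2000²+176²) = √4030976 ≈ 2007.7, ∠ = arctan(176/2000) ≈ 5.03°
pole at origin: |s| = 176, ∠ = 90.00° (in denominator)
∠G = 133.37° − 160.59° = -27.22°

-27.2°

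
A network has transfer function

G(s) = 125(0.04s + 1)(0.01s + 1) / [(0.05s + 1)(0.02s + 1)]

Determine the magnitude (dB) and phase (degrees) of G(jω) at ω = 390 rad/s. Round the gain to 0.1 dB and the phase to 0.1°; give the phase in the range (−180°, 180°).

At ω = 390 rad/s:
zero (1 + j390·0.04) = 1 + j15.6 → |·| ≈ 15.632, ∠ ≈ 86.33°
zero (1 + j390·0.01) = 1 + j3.9 → |·| ≈ 4.0262, ∠ ≈ 75.62°
pole (1 + j390·0.05) = 1 + j19.5 → |·| ≈ 19.526, ∠ ≈ 87.06°
pole (1 + j390·0.02) = 1 + j7.8 → |·| ≈ 7.8638, ∠ ≈ 82.69°
|G| = 125 · 15.632 · 4.0262 / (19.526 · 7.8638) ≈ 51.236
Gain = 20 log₁₀(51.236) ≈ 34.19 dB
∠G = (86.33° + 75.62°) − (87.06° + 82.69°) = -7.80°

34.2 dB, -7.8°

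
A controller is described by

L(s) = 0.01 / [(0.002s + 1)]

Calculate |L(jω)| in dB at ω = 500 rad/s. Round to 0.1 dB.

-43.0 dB

At ω = 500 rad/s:
pole (1 + j500·0.002) = 1 + j1 → |·| ≈ 1.4142, ∠ ≈ 45.00°
|L| = 0.01 · 1 / (1.4142) ≈ 0.0070711
Gain = 20 log₁₀(0.0070711) ≈ -43.01 dB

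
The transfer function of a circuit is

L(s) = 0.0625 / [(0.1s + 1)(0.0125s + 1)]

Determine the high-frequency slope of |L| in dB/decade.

Each pole contributes −20 dB/decade at high frequency; each zero contributes +20 dB/decade.
Net: 0 zero(s) − 2 pole(s) → -40 dB/decade.

-40 dB/decade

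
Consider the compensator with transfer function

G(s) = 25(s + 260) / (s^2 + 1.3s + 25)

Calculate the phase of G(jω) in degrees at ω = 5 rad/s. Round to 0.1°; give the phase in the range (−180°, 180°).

-88.9°

At s = jω = j5:
zero (s+260): 260 + j5 → |·| = √(260²+5²) = √67625 ≈ 260.05, ∠ = arctan(5/260) ≈ 1.10°
quadratic: (j5)² + 1.3·j5 + 25 = 0 + j6.5 → |·| ≈ 6.5, ∠ ≈ 90.00°
∠G = 1.10° − 90.00° = -88.90°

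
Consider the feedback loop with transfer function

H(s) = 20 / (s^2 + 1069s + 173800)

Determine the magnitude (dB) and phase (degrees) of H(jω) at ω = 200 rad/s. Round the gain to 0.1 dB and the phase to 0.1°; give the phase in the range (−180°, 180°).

-82.0 dB, -58.0°

Substitute s = j200:
Numerator: 20 = 20 + j0
Denominator: (j200)^2 + 1069(j200) + 173800 = 133800 + j213800
|N| = √(20² + 0²) ≈ 20, ∠N ≈ 0.00°
|D| = √(133800² + 213800²) ≈ 2.5222e+05, ∠D ≈ 57.96°
|H| = 20 / 2.5222e+05 ≈ 7.9296e-05
Gain = 20 log₁₀(7.9296e-05) ≈ -82.01 dB
∠H = 0.00° − 57.96° = -57.96°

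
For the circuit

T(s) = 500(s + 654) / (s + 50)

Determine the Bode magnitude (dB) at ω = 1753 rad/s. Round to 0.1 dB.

At s = jω = j1753:
zero (s+654): 654 + j1753 → |·| = √(654²+1753²) = √3500725 ≈ 1871, ∠ = arctan(1753/654) ≈ 69.54°
pole (s+50): 50 + j1753 → |·| = √(50²+1753²) = √3075509 ≈ 1753.7, ∠ = arctan(1753/50) ≈ 88.37°
|T| = 500 · 1871 / 1753.7 ≈ 533.44
Gain = 20 log₁₀(533.44) ≈ 54.54 dB

54.5 dB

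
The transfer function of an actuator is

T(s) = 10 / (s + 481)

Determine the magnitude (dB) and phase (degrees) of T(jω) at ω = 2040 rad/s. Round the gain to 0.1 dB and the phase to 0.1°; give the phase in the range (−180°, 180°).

-46.4 dB, -76.7°

Substitute s = j2040:
Numerator: 10 = 10 + j0
Denominator: (j2040) + 481 = 481 + j2040
|N| = √(10² + 0²) ≈ 10, ∠N ≈ 0.00°
|D| = √(481² + 2040²) ≈ 2095.9, ∠D ≈ 76.73°
|T| = 10 / 2095.9 ≈ 0.0047712
Gain = 20 log₁₀(0.0047712) ≈ -46.43 dB
∠T = 0.00° − 76.73° = -76.73°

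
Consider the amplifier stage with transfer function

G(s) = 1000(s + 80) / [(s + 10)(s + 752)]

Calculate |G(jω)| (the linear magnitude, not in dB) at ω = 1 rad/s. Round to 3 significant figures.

10.6

At s = jω = j1:
zero (s+80): 80 + j1 → |·| = √(80²+1²) = √6401 ≈ 80.006, ∠ = arctan(1/80) ≈ 0.72°
pole (s+10): 10 + j1 → |·| = √(10²+1²) = √101 ≈ 10.05, ∠ = arctan(1/10) ≈ 5.71°
pole (s+752): 752 + j1 → |·| = √(752²+1²) = √565505 ≈ 752, ∠ = arctan(1/752) ≈ 0.08°
|G| = 1000 · 80.006 / 7557.6 ≈ 10.586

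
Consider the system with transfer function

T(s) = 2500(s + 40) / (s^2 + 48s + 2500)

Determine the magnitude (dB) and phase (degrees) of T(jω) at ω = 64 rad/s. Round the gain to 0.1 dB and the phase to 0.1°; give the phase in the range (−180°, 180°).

At s = jω = j64:
zero (s+40): 40 + j64 → |·| = √(40²+64²) = √5696 ≈ 75.472, ∠ = arctan(64/40) ≈ 57.99°
quadratic: (j64)² + 48·j64 + 2500 = -1596 + j3072 → |·| ≈ 3461.8, ∠ ≈ 117.45°
|T| = 2500 · 75.472 / 3461.8 ≈ 54.503
Gain = 20 log₁₀(54.503) ≈ 34.73 dB
∠T = 57.99° − 117.45° = -59.46°

34.7 dB, -59.5°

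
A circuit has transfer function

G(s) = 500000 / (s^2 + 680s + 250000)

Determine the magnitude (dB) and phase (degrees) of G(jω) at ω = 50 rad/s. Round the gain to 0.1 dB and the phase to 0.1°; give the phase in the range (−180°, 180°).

6.0 dB, -7.8°

At s = jω = j50:
quadratic: (j50)² + 680·j50 + 250000 = 247500 + j34000 → |·| ≈ 2.4982e+05, ∠ ≈ 7.82°
|G| = 500000 / 2.4982e+05 ≈ 2.0014
Gain = 20 log₁₀(2.0014) ≈ 6.03 dB
∠G = 0.00° − 7.82° = -7.82°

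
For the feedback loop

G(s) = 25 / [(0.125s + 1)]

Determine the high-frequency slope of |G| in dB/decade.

-20 dB/decade

Each pole contributes −20 dB/decade at high frequency; each zero contributes +20 dB/decade.
Net: 0 zero(s) − 1 pole(s) → -20 dB/decade.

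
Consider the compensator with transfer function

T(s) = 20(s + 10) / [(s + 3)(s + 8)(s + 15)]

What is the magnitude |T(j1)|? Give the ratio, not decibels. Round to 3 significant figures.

0.524

At s = jω = j1:
zero (s+10): 10 + j1 → |·| = √(10²+1²) = √101 ≈ 10.05, ∠ = arctan(1/10) ≈ 5.71°
pole (s+3): 3 + j1 → |·| = √(3²+1²) = √10 ≈ 3.1623, ∠ = arctan(1/3) ≈ 18.43°
pole (s+8): 8 + j1 → |·| = √(8²+1²) = √65 ≈ 8.0623, ∠ = arctan(1/8) ≈ 7.13°
pole (s+15): 15 + j1 → |·| = √(15²+1²) = √226 ≈ 15.033, ∠ = arctan(1/15) ≈ 3.81°
|T| = 20 · 10.05 / 383.27 ≈ 0.52443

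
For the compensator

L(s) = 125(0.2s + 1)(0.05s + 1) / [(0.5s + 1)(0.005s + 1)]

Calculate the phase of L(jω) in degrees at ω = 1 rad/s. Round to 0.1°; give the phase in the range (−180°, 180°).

At ω = 1 rad/s:
zero (1 + j1·0.2) = 1 + j0.2 → |·| ≈ 1.0198, ∠ ≈ 11.31°
zero (1 + j1·0.05) = 1 + j0.05 → |·| ≈ 1.0012, ∠ ≈ 2.86°
pole (1 + j1·0.5) = 1 + j0.5 → |·| ≈ 1.118, ∠ ≈ 26.57°
pole (1 + j1·0.005) = 1 + j0.005 → |·| ≈ 1, ∠ ≈ 0.29°
∠L = (11.31° + 2.86°) − (26.57° + 0.29°) = -12.69°

-12.7°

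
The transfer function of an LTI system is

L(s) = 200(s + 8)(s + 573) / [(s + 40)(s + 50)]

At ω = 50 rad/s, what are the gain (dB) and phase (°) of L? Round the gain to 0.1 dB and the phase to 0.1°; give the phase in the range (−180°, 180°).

At s = jω = j50:
zero (s+8): 8 + j50 → |·| = √(8²+50²) = √2564 ≈ 50.636, ∠ = arctan(50/8) ≈ 80.91°
zero (s+573): 573 + j50 → |·| = √(573²+50²) = √330829 ≈ 575.18, ∠ = arctan(50/573) ≈ 4.99°
pole (s+40): 40 + j50 → |·| = √(40²+50²) = √4100 ≈ 64.031, ∠ = arctan(50/40) ≈ 51.34°
pole (s+50): 50 + j50 → |·| = √(50²+50²) = √5000 ≈ 70.711, ∠ = arctan(50/50) ≈ 45.00°
|L| = 200 · 29125 / 4527.7 ≈ 1286.5
Gain = 20 log₁₀(1286.5) ≈ 62.19 dB
∠L = 85.90° − 96.34° = -10.44°

62.2 dB, -10.4°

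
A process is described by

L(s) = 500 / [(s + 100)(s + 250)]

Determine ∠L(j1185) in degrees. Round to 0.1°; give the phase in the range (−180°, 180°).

-163.3°

At s = jω = j1185:
pole (s+100): 100 + j1185 → |·| = √(100²+1185²) = √1414225 ≈ 1189.2, ∠ = arctan(1185/100) ≈ 85.18°
pole (s+250): 250 + j1185 → |·| = √(250²+1185²) = √1466725 ≈ 1211.1, ∠ = arctan(1185/250) ≈ 78.09°
∠L = 0.00° − 163.27° = -163.27°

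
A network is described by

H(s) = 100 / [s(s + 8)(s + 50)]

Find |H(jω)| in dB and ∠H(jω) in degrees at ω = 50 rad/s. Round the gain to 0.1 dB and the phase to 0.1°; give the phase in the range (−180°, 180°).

-65.1 dB, 144.1°

At s = jω = j50:
pole (s+8): 8 + j50 → |·| = √(8²+50²) = √2564 ≈ 50.636, ∠ = arctan(50/8) ≈ 80.91°
pole (s+50): 50 + j50 → |·| = √(50²+50²) = √5000 ≈ 70.711, ∠ = arctan(50/50) ≈ 45.00°
pole at origin: |s| = 50, ∠ = 90.00° (in denominator)
|H| = 100 / 1.7903e+05 ≈ 0.00055857
Gain = 20 log₁₀(0.00055857) ≈ -65.06 dB
∠H = 0.00° − 215.91° = -215.91° ≡ 144.09° (principal value)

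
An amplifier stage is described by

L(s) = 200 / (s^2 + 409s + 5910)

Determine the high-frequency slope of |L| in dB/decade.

-40 dB/decade

Each pole contributes −20 dB/decade at high frequency; each zero contributes +20 dB/decade.
Net: 0 zero(s) − 2 pole(s) → -40 dB/decade.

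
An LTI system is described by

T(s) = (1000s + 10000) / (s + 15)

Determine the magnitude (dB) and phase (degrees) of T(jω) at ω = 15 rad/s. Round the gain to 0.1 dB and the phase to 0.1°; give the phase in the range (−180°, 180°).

Substitute s = j15:
Numerator: 1000(j15) + 10000 = 10000 + j15000
Denominator: (j15) + 15 = 15 + j15
|N| = √(10000² + 15000²) ≈ 18028, ∠N ≈ 56.31°
|D| = √(15² + 15²) ≈ 21.213, ∠D ≈ 45.00°
|T| = 18028 / 21.213 ≈ 849.86
Gain = 20 log₁₀(849.86) ≈ 58.59 dB
∠T = 56.31° − 45.00° = 11.31°

58.6 dB, 11.3°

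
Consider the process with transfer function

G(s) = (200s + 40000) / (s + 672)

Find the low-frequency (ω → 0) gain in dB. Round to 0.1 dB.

G(0) = 40000 / 672 ≈ 59.524
20 log₁₀(59.524) ≈ 35.49 dB

35.5 dB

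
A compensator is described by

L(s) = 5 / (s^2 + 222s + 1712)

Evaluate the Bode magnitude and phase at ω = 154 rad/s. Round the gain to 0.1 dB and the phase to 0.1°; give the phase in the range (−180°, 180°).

Substitute s = j154:
Numerator: 5 = 5 + j0
Denominator: (j154)^2 + 222(j154) + 1712 = -22004 + j34188
|N| = √(5² + 0²) ≈ 5, ∠N ≈ 0.00°
|D| = √(22004² + 34188²) ≈ 40657, ∠D ≈ 122.77°
|L| = 5 / 40657 ≈ 0.00012298
Gain = 20 log₁₀(0.00012298) ≈ -78.20 dB
∠L = 0.00° − 122.77° = -122.77°

-78.2 dB, -122.8°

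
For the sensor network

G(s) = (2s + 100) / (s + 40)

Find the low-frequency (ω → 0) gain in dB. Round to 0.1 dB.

8.0 dB

G(0) = 100 / 40 = 2.5
20 log₁₀(2.5) ≈ 7.96 dB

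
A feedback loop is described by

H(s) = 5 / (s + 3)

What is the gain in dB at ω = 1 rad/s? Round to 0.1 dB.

4.0 dB

At s = jω = j1:
pole (s+3): 3 + j1 → |·| = √(3²+1²) = √10 ≈ 3.1623, ∠ = arctan(1/3) ≈ 18.43°
|H| = 5 / 3.1623 ≈ 1.5811
Gain = 20 log₁₀(1.5811) ≈ 3.98 dB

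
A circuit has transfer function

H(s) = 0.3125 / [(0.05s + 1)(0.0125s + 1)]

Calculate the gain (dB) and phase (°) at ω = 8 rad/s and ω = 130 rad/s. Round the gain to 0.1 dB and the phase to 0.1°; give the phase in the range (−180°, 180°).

At ω = 8 rad/s:
pole (1 + j8·0.05) = 1 + j0.4 → |·| ≈ 1.077, ∠ ≈ 21.80°
pole (1 + j8·0.0125) = 1 + j0.1 → |·| ≈ 1.005, ∠ ≈ 5.71°
|H| = 0.3125 · 1 / (1.077 · 1.005) ≈ 0.28871
Gain = 20 log₁₀(0.28871) ≈ -10.79 dB
∠H = (0°) − (21.80° + 5.71°) = -27.51°

At ω = 130 rad/s:
pole (1 + j130·0.05) = 1 + j6.5 → |·| ≈ 6.5765, ∠ ≈ 81.25°
pole (1 + j130·0.0125) = 1 + j1.625 → |·| ≈ 1.908, ∠ ≈ 58.39°
|H| = 0.3125 · 1 / (6.5765 · 1.908) ≈ 0.024904
Gain = 20 log₁₀(0.024904) ≈ -32.07 dB
∠H = (0°) − (81.25° + 58.39°) = -139.64°

ω = 8: -10.8 dB, -27.5°; ω = 130: -32.1 dB, -139.6°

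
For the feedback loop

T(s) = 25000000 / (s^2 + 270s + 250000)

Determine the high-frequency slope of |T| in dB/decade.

-40 dB/decade

Each pole contributes −20 dB/decade at high frequency; each zero contributes +20 dB/decade.
Net: 0 zero(s) − 2 pole(s) → -40 dB/decade.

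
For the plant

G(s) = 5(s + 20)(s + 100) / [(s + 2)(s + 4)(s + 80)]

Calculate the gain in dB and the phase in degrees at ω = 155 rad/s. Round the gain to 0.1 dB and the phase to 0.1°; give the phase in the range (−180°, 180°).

-29.3 dB, -100.7°

At s = jω = j155:
zero (s+20): 20 + j155 → |·| = √(20²+155²) = √24425 ≈ 156.28, ∠ = arctan(155/20) ≈ 82.65°
zero (s+100): 100 + j155 → |·| = √(100²+155²) = √34025 ≈ 184.46, ∠ = arctan(155/100) ≈ 57.17°
pole (s+2): 2 + j155 → |·| = √(2²+155²) = √24029 ≈ 155.01, ∠ = arctan(155/2) ≈ 89.26°
pole (s+4): 4 + j155 → |·| = √(4²+155²) = √24041 ≈ 155.05, ∠ = arctan(155/4) ≈ 88.52°
pole (s+80): 80 + j155 → |·| = √(80²+155²) = √30425 ≈ 174.43, ∠ = arctan(155/80) ≈ 62.70°
|G| = 5 · 28827 / 4.1923e+06 ≈ 0.034381
Gain = 20 log₁₀(0.034381) ≈ -29.27 dB
∠G = 139.82° − 240.48° = -100.66°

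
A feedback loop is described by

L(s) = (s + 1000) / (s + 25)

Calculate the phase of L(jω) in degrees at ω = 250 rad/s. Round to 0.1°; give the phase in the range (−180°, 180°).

At s = jω = j250:
zero (s+1000): 1000 + j250 → |·| = √(1000²+250²) = √1062500 ≈ 1030.8, ∠ = arctan(250/1000) ≈ 14.04°
pole (s+25): 25 + j250 → |·| = √(25²+250²) = √63125 ≈ 251.25, ∠ = arctan(250/25) ≈ 84.29°
∠L = 14.04° − 84.29° = -70.25°

-70.3°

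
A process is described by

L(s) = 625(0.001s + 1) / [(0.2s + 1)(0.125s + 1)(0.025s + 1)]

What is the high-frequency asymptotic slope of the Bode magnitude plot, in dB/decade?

-40 dB/decade

Each pole contributes −20 dB/decade at high frequency; each zero contributes +20 dB/decade.
Net: 1 zero(s) − 3 pole(s) → -40 dB/decade.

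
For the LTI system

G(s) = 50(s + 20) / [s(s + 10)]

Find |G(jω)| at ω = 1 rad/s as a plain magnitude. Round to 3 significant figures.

At s = jω = j1:
zero (s+20): 20 + j1 → |·| = √(20²+1²) = √401 ≈ 20.025, ∠ = arctan(1/20) ≈ 2.86°
pole (s+10): 10 + j1 → |·| = √(10²+1²) = √101 ≈ 10.05, ∠ = arctan(1/10) ≈ 5.71°
pole at origin: |s| = 1, ∠ = 90.00° (in denominator)
|G| = 50 · 20.025 / 10.05 ≈ 99.627

99.6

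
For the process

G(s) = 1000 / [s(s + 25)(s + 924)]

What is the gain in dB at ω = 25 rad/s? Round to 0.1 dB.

At s = jω = j25:
pole (s+25): 25 + j25 → |·| = √(25²+25²) = √1250 ≈ 35.355, ∠ = arctan(25/25) ≈ 45.00°
pole (s+924): 924 + j25 → |·| = √(924²+25²) = √854401 ≈ 924.34, ∠ = arctan(25/924) ≈ 1.55°
pole at origin: |s| = 25, ∠ = 90.00° (in denominator)
|G| = 1000 / 8.17e+05 ≈ 0.001224
Gain = 20 log₁₀(0.001224) ≈ -58.24 dB

-58.2 dB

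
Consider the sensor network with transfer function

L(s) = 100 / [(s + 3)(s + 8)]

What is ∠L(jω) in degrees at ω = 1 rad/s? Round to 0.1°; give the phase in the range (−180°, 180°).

-25.6°

At s = jω = j1:
pole (s+3): 3 + j1 → |·| = √(3²+1²) = √10 ≈ 3.1623, ∠ = arctan(1/3) ≈ 18.43°
pole (s+8): 8 + j1 → |·| = √(8²+1²) = √65 ≈ 8.0623, ∠ = arctan(1/8) ≈ 7.13°
∠L = 0.00° − 25.56° = -25.56°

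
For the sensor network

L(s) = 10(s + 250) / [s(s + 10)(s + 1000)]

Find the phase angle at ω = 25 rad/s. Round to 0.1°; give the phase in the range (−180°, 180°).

-153.9°

At s = jω = j25:
zero (s+250): 250 + j25 → |·| = √(250²+25²) = √63125 ≈ 251.25, ∠ = arctan(25/250) ≈ 5.71°
pole (s+10): 10 + j25 → |·| = √(10²+25²) = √725 ≈ 26.926, ∠ = arctan(25/10) ≈ 68.20°
pole (s+1000): 1000 + j25 → |·| = √(1000²+25²) = √1000625 ≈ 1000.3, ∠ = arctan(25/1000) ≈ 1.43°
pole at origin: |s| = 25, ∠ = 90.00° (in denominator)
∠L = 5.71° − 159.63° = -153.92°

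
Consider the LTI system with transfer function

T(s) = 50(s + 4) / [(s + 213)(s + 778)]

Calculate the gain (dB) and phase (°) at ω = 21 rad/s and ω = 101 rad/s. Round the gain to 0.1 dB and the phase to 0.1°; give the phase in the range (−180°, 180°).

ω = 21: -43.9 dB, 72.0°; ω = 101: -31.3 dB, 55.0°

At s = jω = j21:
zero (s+4): 4 + j21 → |·| = √(4²+21²) = √457 ≈ 21.378, ∠ = arctan(21/4) ≈ 79.22°
pole (s+213): 213 + j21 → |·| = √(213²+21²) = √45810 ≈ 214.03, ∠ = arctan(21/213) ≈ 5.63°
pole (s+778): 778 + j21 → |·| = √(778²+21²) = √605725 ≈ 778.28, ∠ = arctan(21/778) ≈ 1.55°
|T| = 50 · 21.378 / 1.6658e+05 ≈ 0.0064167
Gain = 20 log₁₀(0.0064167) ≈ -43.85 dB
∠T = 79.22° − 7.18° = 72.04°

At s = jω = j101:
zero (s+4): 4 + j101 → |·| = √(4²+101²) = √10217 ≈ 101.08, ∠ = arctan(101/4) ≈ 87.73°
pole (s+213): 213 + j101 → |·| = √(213²+101²) = √55570 ≈ 235.73, ∠ = arctan(101/213) ≈ 25.37°
pole (s+778): 778 + j101 → |·| = √(778²+101²) = √615485 ≈ 784.53, ∠ = arctan(101/778) ≈ 7.40°
|T| = 50 · 101.08 / 1.8494e+05 ≈ 0.027328
Gain = 20 log₁₀(0.027328) ≈ -31.27 dB
∠T = 87.73° − 32.77° = 54.96°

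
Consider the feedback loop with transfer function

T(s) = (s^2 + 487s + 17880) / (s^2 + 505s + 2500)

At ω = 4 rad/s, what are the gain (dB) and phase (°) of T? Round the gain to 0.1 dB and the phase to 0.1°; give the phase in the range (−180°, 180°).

15.0 dB, -32.9°

Substitute s = j4:
Numerator: (j4)^2 + 487(j4) + 17880 = 17864 + j1948
Denominator: (j4)^2 + 505(j4) + 2500 = 2484 + j2020
|N| = √(17864² + 1948²) ≈ 17970, ∠N ≈ 6.22°
|D| = √(2484² + 2020²) ≈ 3201.7, ∠D ≈ 39.12°
|T| = 17970 / 3201.7 ≈ 5.6126
Gain = 20 log₁₀(5.6126) ≈ 14.98 dB
∠T = 6.22° − 39.12° = -32.90°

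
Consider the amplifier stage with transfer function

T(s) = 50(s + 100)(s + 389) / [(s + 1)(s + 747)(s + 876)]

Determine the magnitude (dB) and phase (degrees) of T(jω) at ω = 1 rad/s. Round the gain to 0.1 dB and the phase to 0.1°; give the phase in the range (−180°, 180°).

At s = jω = j1:
zero (s+100): 100 + j1 → |·| = √(100²+1²) = √10001 ≈ 100, ∠ = arctan(1/100) ≈ 0.57°
zero (s+389): 389 + j1 → |·| = √(389²+1²) = √151322 ≈ 389, ∠ = arctan(1/389) ≈ 0.15°
pole (s+1): 1 + j1 → |·| = √(1²+1²) = √2 ≈ 1.4142, ∠ = arctan(1/1) ≈ 45.00°
pole (s+747): 747 + j1 → |·| = √(747²+1²) = √558010 ≈ 747, ∠ = arctan(1/747) ≈ 0.08°
pole (s+876): 876 + j1 → |·| = √(876²+1²) = √767377 ≈ 876, ∠ = arctan(1/876) ≈ 0.07°
|T| = 50 · 38900 / 9.2541e+05 ≈ 2.1018
Gain = 20 log₁₀(2.1018) ≈ 6.45 dB
∠T = 0.72° − 45.15° = -44.43°

6.5 dB, -44.4°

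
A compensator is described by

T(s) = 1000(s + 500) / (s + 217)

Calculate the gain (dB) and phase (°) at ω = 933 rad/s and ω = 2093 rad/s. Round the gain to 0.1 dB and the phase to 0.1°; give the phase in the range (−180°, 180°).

At s = jω = j933:
zero (s+500): 500 + j933 → |·| = √(500²+933²) = √1120489 ≈ 1058.5, ∠ = arctan(933/500) ≈ 61.81°
pole (s+217): 217 + j933 → |·| = √(217²+933²) = √917578 ≈ 957.9, ∠ = arctan(933/217) ≈ 76.91°
|T| = 1000 · 1058.5 / 957.9 ≈ 1105
Gain = 20 log₁₀(1105) ≈ 60.87 dB
∠T = 61.81° − 76.91° = -15.10°

At s = jω = j2093:
zero (s+500): 500 + j2093 → |·| = √(500²+2093²) = √4630649 ≈ 2151.9, ∠ = arctan(2093/500) ≈ 76.56°
pole (s+217): 217 + j2093 → |·| = √(217²+2093²) = √4427738 ≈ 2104.2, ∠ = arctan(2093/217) ≈ 84.08°
|T| = 1000 · 2151.9 / 2104.2 ≈ 1022.7
Gain = 20 log₁₀(1022.7) ≈ 60.19 dB
∠T = 76.56° − 84.08° = -7.52°

ω = 933: 60.9 dB, -15.1°; ω = 2093: 60.2 dB, -7.5°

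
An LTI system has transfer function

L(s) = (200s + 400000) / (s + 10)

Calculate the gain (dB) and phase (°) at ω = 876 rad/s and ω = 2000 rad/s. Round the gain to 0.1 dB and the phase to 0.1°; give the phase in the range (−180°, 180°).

ω = 876: 54.0 dB, -65.7°; ω = 2000: 49.0 dB, -44.7°

Substitute s = j876:
Numerator: 200(j876) + 400000 = 400000 + j175200
Denominator: (j876) + 10 = 10 + j876
|N| = √(400000² + 175200²) ≈ 4.3669e+05, ∠N ≈ 23.65°
|D| = √(10² + 876²) ≈ 876.06, ∠D ≈ 89.35°
|L| = 4.3669e+05 / 876.06 ≈ 498.47
Gain = 20 log₁₀(498.47) ≈ 53.95 dB
∠L = 23.65° − 89.35° = -65.70°

Substitute s = j2000:
Numerator: 200(j2000) + 400000 = 400000 + j400000
Denominator: (j2000) + 10 = 10 + j2000
|N| = √(400000² + 400000²) ≈ 5.6569e+05, ∠N ≈ 45.00°
|D| = √(10² + 2000²) ≈ 2000, ∠D ≈ 89.71°
|L| = 5.6569e+05 / 2000 ≈ 282.85
Gain = 20 log₁₀(282.85) ≈ 49.03 dB
∠L = 45.00° − 89.71° = -44.71°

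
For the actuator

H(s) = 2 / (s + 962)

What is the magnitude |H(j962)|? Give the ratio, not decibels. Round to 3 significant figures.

Substitute s = j962:
Numerator: 2 = 2 + j0
Denominator: (j962) + 962 = 962 + j962
|N| = √(2² + 0²) ≈ 2, ∠N ≈ 0.00°
|D| = √(962² + 962²) ≈ 1360.5, ∠D ≈ 45.00°
|H| = 2 / 1360.5 ≈ 0.00147

0.00147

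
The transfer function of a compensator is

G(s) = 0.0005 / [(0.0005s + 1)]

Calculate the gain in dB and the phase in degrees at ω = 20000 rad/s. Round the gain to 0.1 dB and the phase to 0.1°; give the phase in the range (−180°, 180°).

At ω = 20000 rad/s:
pole (1 + j20000·0.0005) = 1 + j10 → |·| ≈ 10.05, ∠ ≈ 84.29°
|G| = 0.0005 · 1 / (10.05) ≈ 4.9751e-05
Gain = 20 log₁₀(4.9751e-05) ≈ -86.06 dB
∠G = (0°) − (84.29°) = -84.29°

-86.1 dB, -84.3°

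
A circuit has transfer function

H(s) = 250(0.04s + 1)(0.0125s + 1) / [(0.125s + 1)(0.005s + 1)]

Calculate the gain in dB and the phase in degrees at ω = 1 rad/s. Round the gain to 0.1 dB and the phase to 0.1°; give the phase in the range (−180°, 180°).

At ω = 1 rad/s:
zero (1 + j1·0.04) = 1 + j0.04 → |·| ≈ 1.0008, ∠ ≈ 2.29°
zero (1 + j1·0.0125) = 1 + j0.0125 → |·| ≈ 1.0001, ∠ ≈ 0.72°
pole (1 + j1·0.125) = 1 + j0.125 → |·| ≈ 1.0078, ∠ ≈ 7.13°
pole (1 + j1·0.005) = 1 + j0.005 → |·| ≈ 1, ∠ ≈ 0.29°
|H| = 250 · 1.0008 · 1.0001 / (1.0078 · 1) ≈ 248.29
Gain = 20 log₁₀(248.29) ≈ 47.90 dB
∠H = (2.29° + 0.72°) − (7.13° + 0.29°) = -4.41°

47.9 dB, -4.4°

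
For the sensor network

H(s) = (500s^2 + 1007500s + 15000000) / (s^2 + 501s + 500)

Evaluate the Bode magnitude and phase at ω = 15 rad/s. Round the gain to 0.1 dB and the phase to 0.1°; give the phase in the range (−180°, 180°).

Substitute s = j15:
Numerator: 500(j15)^2 + 1007500(j15) + 15000000 = 14887500 + j15112500
Denominator: (j15)^2 + 501(j15) + 500 = 275 + j7515
|N| = √(14887500² + 15112500²) ≈ 2.1214e+07, ∠N ≈ 45.43°
|D| = √(275² + 7515²) ≈ 7520, ∠D ≈ 87.90°
|H| = 2.1214e+07 / 7520 ≈ 2821
Gain = 20 log₁₀(2821) ≈ 69.01 dB
∠H = 45.43° − 87.90° = -42.47°

69.0 dB, -42.5°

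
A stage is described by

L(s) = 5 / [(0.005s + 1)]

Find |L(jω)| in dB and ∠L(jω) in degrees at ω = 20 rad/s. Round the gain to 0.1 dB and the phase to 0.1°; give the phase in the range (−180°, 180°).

At ω = 20 rad/s:
pole (1 + j20·0.005) = 1 + j0.1 → |·| ≈ 1.005, ∠ ≈ 5.71°
|L| = 5 · 1 / (1.005) ≈ 4.9751
Gain = 20 log₁₀(4.9751) ≈ 13.94 dB
∠L = (0°) − (5.71°) = -5.71°

13.9 dB, -5.7°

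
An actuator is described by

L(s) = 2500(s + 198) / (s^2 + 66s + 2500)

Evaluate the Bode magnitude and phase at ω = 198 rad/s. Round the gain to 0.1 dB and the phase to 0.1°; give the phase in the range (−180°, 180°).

25.1 dB, -115.4°

At s = jω = j198:
zero (s+198): 198 + j198 → |·| = √(198²+198²) = √78408 ≈ 280.01, ∠ = arctan(198/198) ≈ 45.00°
quadratic: (j198)² + 66·j198 + 2500 = -36704 + j13068 → |·| ≈ 38961, ∠ ≈ 160.40°
|L| = 2500 · 280.01 / 38961 ≈ 17.967
Gain = 20 log₁₀(17.967) ≈ 25.09 dB
∠L = 45.00° − 160.40° = -115.40°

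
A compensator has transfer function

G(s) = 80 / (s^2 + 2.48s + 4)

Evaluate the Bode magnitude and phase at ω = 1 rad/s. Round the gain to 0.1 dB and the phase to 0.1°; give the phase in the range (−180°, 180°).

26.3 dB, -39.6°

At s = jω = j1:
quadratic: (j1)² + 2.48·j1 + 4 = 3 + j2.48 → |·| ≈ 3.8924, ∠ ≈ 39.58°
|G| = 80 / 3.8924 ≈ 20.553
Gain = 20 log₁₀(20.553) ≈ 26.26 dB
∠G = 0.00° − 39.58° = -39.58°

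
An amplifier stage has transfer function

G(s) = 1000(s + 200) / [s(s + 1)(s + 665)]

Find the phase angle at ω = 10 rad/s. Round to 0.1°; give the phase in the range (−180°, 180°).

-172.3°

At s = jω = j10:
zero (s+200): 200 + j10 → |·| = √(200²+10²) = √40100 ≈ 200.25, ∠ = arctan(10/200) ≈ 2.86°
pole (s+1): 1 + j10 → |·| = √(1²+10²) = √101 ≈ 10.05, ∠ = arctan(10/1) ≈ 84.29°
pole (s+665): 665 + j10 → |·| = √(665²+10²) = √442325 ≈ 665.08, ∠ = arctan(10/665) ≈ 0.86°
pole at origin: |s| = 10, ∠ = 90.00° (in denominator)
∠G = 2.86° − 175.15° = -172.29°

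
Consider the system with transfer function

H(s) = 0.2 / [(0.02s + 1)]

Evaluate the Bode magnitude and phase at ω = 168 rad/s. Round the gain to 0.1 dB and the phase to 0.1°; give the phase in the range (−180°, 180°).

At ω = 168 rad/s:
pole (1 + j168·0.02) = 1 + j3.36 → |·| ≈ 3.5057, ∠ ≈ 73.43°
|H| = 0.2 · 1 / (3.5057) ≈ 0.05705
Gain = 20 log₁₀(0.05705) ≈ -24.87 dB
∠H = (0°) − (73.43°) = -73.43°

-24.9 dB, -73.4°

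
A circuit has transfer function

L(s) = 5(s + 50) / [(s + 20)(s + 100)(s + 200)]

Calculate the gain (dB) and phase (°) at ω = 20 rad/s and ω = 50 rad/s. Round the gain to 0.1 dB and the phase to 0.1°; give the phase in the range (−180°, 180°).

ω = 20: -66.7 dB, -40.2°; ω = 50: -70.9 dB, -63.8°

At s = jω = j20:
zero (s+50): 50 + j20 → |·| = √(50²+20²) = √2900 ≈ 53.852, ∠ = arctan(20/50) ≈ 21.80°
pole (s+20): 20 + j20 → |·| = √(20²+20²) = √800 ≈ 28.284, ∠ = arctan(20/20) ≈ 45.00°
pole (s+100): 100 + j20 → |·| = √(100²+20²) = √10400 ≈ 101.98, ∠ = arctan(20/100) ≈ 11.31°
pole (s+200): 200 + j20 → |·| = √(200²+20²) = √40400 ≈ 201, ∠ = arctan(20/200) ≈ 5.71°
|L| = 5 · 53.852 / 5.7976e+05 ≈ 0.00046443
Gain = 20 log₁₀(0.00046443) ≈ -66.66 dB
∠L = 21.80° − 62.02° = -40.22°

At s = jω = j50:
zero (s+50): 50 + j50 → |·| = √(50²+50²) = √5000 ≈ 70.711, ∠ = arctan(50/50) ≈ 45.00°
pole (s+20): 20 + j50 → |·| = √(20²+50²) = √2900 ≈ 53.852, ∠ = arctan(50/20) ≈ 68.20°
pole (s+100): 100 + j50 → |·| = √(100²+50²) = √12500 ≈ 111.8, ∠ = arctan(50/100) ≈ 26.57°
pole (s+200): 200 + j50 → |·| = √(200²+50²) = √42500 ≈ 206.16, ∠ = arctan(50/200) ≈ 14.04°
|L| = 5 · 70.711 / 1.2412e+06 ≈ 0.00028485
Gain = 20 log₁₀(0.00028485) ≈ -70.91 dB
∠L = 45.00° − 108.81° = -63.81°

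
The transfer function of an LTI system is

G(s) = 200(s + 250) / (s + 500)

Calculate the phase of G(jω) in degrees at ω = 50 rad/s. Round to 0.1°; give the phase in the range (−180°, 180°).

At s = jω = j50:
zero (s+250): 250 + j50 → |·| = √(250²+50²) = √65000 ≈ 254.95, ∠ = arctan(50/250) ≈ 11.31°
pole (s+500): 500 + j50 → |·| = √(500²+50²) = √252500 ≈ 502.49, ∠ = arctan(50/500) ≈ 5.71°
∠G = 11.31° − 5.71° = 5.60°

5.6°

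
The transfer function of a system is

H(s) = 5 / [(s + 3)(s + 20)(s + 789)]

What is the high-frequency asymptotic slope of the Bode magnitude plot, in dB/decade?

-60 dB/decade

Each pole contributes −20 dB/decade at high frequency; each zero contributes +20 dB/decade.
Net: 0 zero(s) − 3 pole(s) → -60 dB/decade.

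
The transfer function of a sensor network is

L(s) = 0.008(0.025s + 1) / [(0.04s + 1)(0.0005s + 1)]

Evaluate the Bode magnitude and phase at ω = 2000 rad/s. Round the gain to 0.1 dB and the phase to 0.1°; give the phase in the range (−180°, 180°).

At ω = 2000 rad/s:
zero (1 + j2000·0.025) = 1 + j50 → |·| ≈ 50.01, ∠ ≈ 88.85°
pole (1 + j2000·0.04) = 1 + j80 → |·| ≈ 80.006, ∠ ≈ 89.28°
pole (1 + j2000·0.0005) = 1 + j1 → |·| ≈ 1.4142, ∠ ≈ 45.00°
|L| = 0.008 · 50.01 / (80.006 · 1.4142) ≈ 0.003536
Gain = 20 log₁₀(0.003536) ≈ -49.03 dB
∠L = (88.85°) − (89.28° + 45.00°) = -45.43°

-49.0 dB, -45.4°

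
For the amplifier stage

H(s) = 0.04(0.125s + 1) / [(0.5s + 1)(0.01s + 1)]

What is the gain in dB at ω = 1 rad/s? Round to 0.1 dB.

-28.9 dB

At ω = 1 rad/s:
zero (1 + j1·0.125) = 1 + j0.125 → |·| ≈ 1.0078, ∠ ≈ 7.13°
pole (1 + j1·0.5) = 1 + j0.5 → |·| ≈ 1.118, ∠ ≈ 26.57°
pole (1 + j1·0.01) = 1 + j0.01 → |·| ≈ 1, ∠ ≈ 0.57°
|H| = 0.04 · 1.0078 / (1.118 · 1) ≈ 0.036057
Gain = 20 log₁₀(0.036057) ≈ -28.86 dB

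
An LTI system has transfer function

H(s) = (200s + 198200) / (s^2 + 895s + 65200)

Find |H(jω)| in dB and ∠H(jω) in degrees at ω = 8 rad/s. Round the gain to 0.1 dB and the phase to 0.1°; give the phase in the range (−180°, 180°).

Substitute s = j8:
Numerator: 200(j8) + 198200 = 198200 + j1600
Denominator: (j8)^2 + 895(j8) + 65200 = 65136 + j7160
|N| = √(198200² + 1600²) ≈ 1.9821e+05, ∠N ≈ 0.46°
|D| = √(65136² + 7160²) ≈ 65528, ∠D ≈ 6.27°
|H| = 1.9821e+05 / 65528 ≈ 3.0248
Gain = 20 log₁₀(3.0248) ≈ 9.61 dB
∠H = 0.46° − 6.27° = -5.81°

9.6 dB, -5.8°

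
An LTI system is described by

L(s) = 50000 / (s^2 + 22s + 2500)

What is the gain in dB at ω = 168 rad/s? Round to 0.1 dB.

At s = jω = j168:
quadratic: (j168)² + 22·j168 + 2500 = -25724 + j3696 → |·| ≈ 25988, ∠ ≈ 171.82°
|L| = 50000 / 25988 ≈ 1.924
Gain = 20 log₁₀(1.924) ≈ 5.68 dB

5.7 dB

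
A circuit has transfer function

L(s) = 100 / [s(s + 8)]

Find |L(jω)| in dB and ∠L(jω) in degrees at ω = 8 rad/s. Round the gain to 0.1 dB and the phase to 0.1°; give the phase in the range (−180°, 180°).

At s = jω = j8:
pole (s+8): 8 + j8 → |·| = √(8²+8²) = √128 ≈ 11.314, ∠ = arctan(8/8) ≈ 45.00°
pole at origin: |s| = 8, ∠ = 90.00° (in denominator)
|L| = 100 / 90.512 ≈ 1.1048
Gain = 20 log₁₀(1.1048) ≈ 0.87 dB
∠L = 0.00° − 135.00° = -135.00°

0.9 dB, -135.0°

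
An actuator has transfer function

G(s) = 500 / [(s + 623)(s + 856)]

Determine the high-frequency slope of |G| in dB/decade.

-40 dB/decade

Each pole contributes −20 dB/decade at high frequency; each zero contributes +20 dB/decade.
Net: 0 zero(s) − 2 pole(s) → -40 dB/decade.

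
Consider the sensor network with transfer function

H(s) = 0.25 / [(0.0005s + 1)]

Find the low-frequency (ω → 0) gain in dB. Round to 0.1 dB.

H(0) = 0.25 · 1 / 1 = 0.25
20 log₁₀(0.25) ≈ -12.04 dB

-12.0 dB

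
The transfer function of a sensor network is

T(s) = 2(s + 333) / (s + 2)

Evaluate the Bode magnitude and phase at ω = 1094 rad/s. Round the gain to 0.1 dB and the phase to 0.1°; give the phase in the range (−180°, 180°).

At s = jω = j1094:
zero (s+333): 333 + j1094 → |·| = √(333²+1094²) = √1307725 ≈ 1143.6, ∠ = arctan(1094/333) ≈ 73.07°
pole (s+2): 2 + j1094 → |·| = √(2²+1094²) = √1196840 ≈ 1094, ∠ = arctan(1094/2) ≈ 89.90°
|T| = 2 · 1143.6 / 1094 ≈ 2.0907
Gain = 20 log₁₀(2.0907) ≈ 6.41 dB
∠T = 73.07° − 89.90° = -16.83°

6.4 dB, -16.8°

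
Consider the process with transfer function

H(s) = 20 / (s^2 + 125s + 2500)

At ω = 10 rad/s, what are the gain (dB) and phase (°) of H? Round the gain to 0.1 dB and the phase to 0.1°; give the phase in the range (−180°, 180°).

-42.6 dB, -27.5°

Substitute s = j10:
Numerator: 20 = 20 + j0
Denominator: (j10)^2 + 125(j10) + 2500 = 2400 + j1250
|N| = √(20² + 0²) ≈ 20, ∠N ≈ 0.00°
|D| = √(2400² + 1250²) ≈ 2706, ∠D ≈ 27.51°
|H| = 20 / 2706 ≈ 0.007391
Gain = 20 log₁₀(0.007391) ≈ -42.63 dB
∠H = 0.00° − 27.51° = -27.51°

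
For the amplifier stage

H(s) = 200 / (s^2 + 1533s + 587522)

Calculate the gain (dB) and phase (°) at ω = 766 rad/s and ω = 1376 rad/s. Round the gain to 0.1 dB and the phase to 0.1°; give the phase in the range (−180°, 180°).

ω = 766: -75.4 dB, -90.0°; ω = 1376: -81.9 dB, -121.8°

Substitute s = j766:
Numerator: 200 = 200 + j0
Denominator: (j766)^2 + 1533(j766) + 587522 = 766 + j1174278
|N| = √(200² + 0²) ≈ 200, ∠N ≈ 0.00°
|D| = √(766² + 1174278²) ≈ 1.1743e+06, ∠D ≈ 89.96°
|H| = 200 / 1.1743e+06 ≈ 0.00017031
Gain = 20 log₁₀(0.00017031) ≈ -75.38 dB
∠H = 0.00° − 89.96° = -89.96°

Substitute s = j1376:
Numerator: 200 = 200 + j0
Denominator: (j1376)^2 + 1533(j1376) + 587522 = -1305854 + j2109408
|N| = √(200² + 0²) ≈ 200, ∠N ≈ 0.00°
|D| = √(1305854² + 2109408²) ≈ 2.4809e+06, ∠D ≈ 121.76°
|H| = 200 / 2.4809e+06 ≈ 8.0616e-05
Gain = 20 log₁₀(8.0616e-05) ≈ -81.87 dB
∠H = 0.00° − 121.76° = -121.76°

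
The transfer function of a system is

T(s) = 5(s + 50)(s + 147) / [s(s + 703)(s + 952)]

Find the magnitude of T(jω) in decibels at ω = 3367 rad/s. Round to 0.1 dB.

At s = jω = j3367:
zero (s+50): 50 + j3367 → |·| = √(50²+3367²) = √11339189 ≈ 3367.4, ∠ = arctan(3367/50) ≈ 89.15°
zero (s+147): 147 + j3367 → |·| = √(147²+3367²) = √11358298 ≈ 3370.2, ∠ = arctan(3367/147) ≈ 87.50°
pole (s+703): 703 + j3367 → |·| = √(703²+3367²) = √11830898 ≈ 3439.6, ∠ = arctan(3367/703) ≈ 78.21°
pole (s+952): 952 + j3367 → |·| = √(952²+3367²) = √12242993 ≈ 3499, ∠ = arctan(3367/952) ≈ 74.21°
pole at origin: |s| = 3367, ∠ = 90.00° (in denominator)
|T| = 5 · 1.1349e+07 / 4.0522e+10 ≈ 0.0014004
Gain = 20 log₁₀(0.0014004) ≈ -57.07 dB

-57.1 dB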